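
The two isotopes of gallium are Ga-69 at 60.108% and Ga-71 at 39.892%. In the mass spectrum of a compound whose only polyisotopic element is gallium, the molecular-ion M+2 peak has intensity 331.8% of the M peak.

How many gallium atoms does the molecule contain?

For n independent Ga atoms, I(M+2)/I(M) = n · (abundance Ga-71) / (abundance Ga-69) = n · 0.39892/0.60108.
n = 3.318 × 0.60108/0.39892 = 5.00 ≈ 5

5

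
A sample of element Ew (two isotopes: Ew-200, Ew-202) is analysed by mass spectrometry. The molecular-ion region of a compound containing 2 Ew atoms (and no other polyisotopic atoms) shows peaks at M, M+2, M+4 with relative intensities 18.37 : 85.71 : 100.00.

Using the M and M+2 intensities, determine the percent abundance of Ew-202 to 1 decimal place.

Let p = fractional abundance of Ew-200. I(M+2)/I(M) = [C(2,1)·p^1·(1−p)] / p^2 = 2·(1−p)/p = 85.71/18.37 = 4.6658
(1−p)/p = 4.6658/2 = 2.3329  ⇒  p = 1/(1 + 2.3329) = 0.3000
Ew-200: 30.0%, Ew-202: 70.0%.

70.0%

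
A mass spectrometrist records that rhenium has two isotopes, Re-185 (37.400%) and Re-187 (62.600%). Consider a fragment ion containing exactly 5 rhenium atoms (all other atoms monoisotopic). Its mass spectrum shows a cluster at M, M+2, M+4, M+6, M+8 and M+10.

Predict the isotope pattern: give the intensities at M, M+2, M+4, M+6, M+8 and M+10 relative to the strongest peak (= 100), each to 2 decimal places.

Expanding (0.37400 + 0.62600)^5:
P(M) = 0.37400^5 = 0.007317
P(M+2) = 5 × 0.37400^4 × 0.62600^1 = 0.061239
P(M+4) = 10 × 0.37400^3 × 0.62600^2 = 0.205005
P(M+6) = 10 × 0.37400^2 × 0.62600^3 = 0.343136
P(M+8) = 5 × 0.37400^1 × 0.62600^4 = 0.287170
P(M+10) = 0.62600^5 = 0.096133
The M+6 peak is largest (0.343136); scaling to 100 gives 2.13 : 17.85 : 59.74 : 100.00 : 83.69 : 28.02.

2.13 : 17.85 : 59.74 : 100.00 : 83.69 : 28.02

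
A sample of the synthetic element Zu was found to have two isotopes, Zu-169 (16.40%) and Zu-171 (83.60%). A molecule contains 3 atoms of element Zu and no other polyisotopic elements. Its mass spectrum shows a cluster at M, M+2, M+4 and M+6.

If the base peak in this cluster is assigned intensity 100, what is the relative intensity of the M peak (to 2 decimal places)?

0.75

Binomial terms of (0.1640 + 0.8360)^3: M 0.0044, M+2 0.0675, M+4 0.3439, M+6 0.5843 → M+6 is the base peak.
P(M+6) = C(3,3) × 0.1640^0 × 0.8360^3 = 1 × 1.0000 × 0.58427706 = 0.584277 (base)
P(M) = C(3,0) × 0.1640^3 × 0.8360^0 = 1 × 0.00441094 × 1.0000 = 0.004411
Relative intensity = 0.004411 / 0.584277 × 100 = 0.75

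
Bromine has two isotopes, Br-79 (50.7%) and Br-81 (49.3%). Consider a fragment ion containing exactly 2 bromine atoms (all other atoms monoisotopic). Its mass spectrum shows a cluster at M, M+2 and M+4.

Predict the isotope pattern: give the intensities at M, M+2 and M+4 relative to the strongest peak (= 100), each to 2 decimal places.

51.42 : 100.00 : 48.62

Each Br atom is independently Br-79 (p = 0.507) or Br-81 (q = 0.493); the cluster is the binomial expansion (p + q)^2.
P(M) = 0.507^2 = 0.257049
P(M+2) = 2 × 0.507^1 × 0.493^1 = 0.499902
P(M+4) = 0.493^2 = 0.243049
The M+2 peak is largest (0.499902); scaling to 100 gives 51.42 : 100.00 : 48.62.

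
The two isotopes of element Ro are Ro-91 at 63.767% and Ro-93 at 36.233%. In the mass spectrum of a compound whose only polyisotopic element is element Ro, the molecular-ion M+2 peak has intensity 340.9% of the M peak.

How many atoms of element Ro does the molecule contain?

6

With n Ro atoms, P(M+2)/P(M) = C(n,1)·p^(n−1)q / p^n = n·q/p = n · 0.36233/0.63767.
n = 3.409 × 0.63767/0.36233 = 6.00 ≈ 6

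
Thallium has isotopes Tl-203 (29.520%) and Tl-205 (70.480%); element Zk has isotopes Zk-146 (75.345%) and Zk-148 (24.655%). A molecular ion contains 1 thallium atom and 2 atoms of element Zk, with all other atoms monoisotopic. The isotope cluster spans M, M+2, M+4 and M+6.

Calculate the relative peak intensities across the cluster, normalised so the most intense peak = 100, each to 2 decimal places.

Thallium pattern (n=1): 0.2952 : 0.7048
Element Zk pattern (n=2): 0.5676869 : 0.3715262 : 0.0607869
Convolve the two distributions (both contribute in 2-u steps):
  M: 0.2952×0.5676869 = 0.167581
  M+2: 0.2952×0.3715262 + 0.7048×0.5676869 = 0.509780
  M+4: 0.2952×0.0607869 + 0.7048×0.3715262 = 0.279796
  M+6: 0.7048×0.0607869 = 0.042843
Scale to base peak (0.509780) = 100: 32.87 : 100.00 : 54.89 : 8.40

32.87 : 100.00 : 54.89 : 8.40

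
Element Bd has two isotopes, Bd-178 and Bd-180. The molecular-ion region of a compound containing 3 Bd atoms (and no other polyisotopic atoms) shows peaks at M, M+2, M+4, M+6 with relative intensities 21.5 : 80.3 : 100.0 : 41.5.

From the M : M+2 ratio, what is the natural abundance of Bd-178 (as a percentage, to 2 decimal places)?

If p is the fraction of Bd that is Bd-178, then I(M+2)/I(M) = [C(3,1)·p^2·(1−p)] / p^3 = 3·(1−p)/p = 80.3/21.5 = 3.7349
(1−p)/p = 3.7349/3 = 1.2450  ⇒  p = 1/(1 + 1.2450) = 0.4454
Bd-178: 44.54%, Bd-180: 55.46%.

44.54%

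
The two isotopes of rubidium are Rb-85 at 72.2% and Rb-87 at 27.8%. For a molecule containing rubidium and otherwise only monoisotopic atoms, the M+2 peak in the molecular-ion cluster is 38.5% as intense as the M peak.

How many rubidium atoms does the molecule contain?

For n independent Rb atoms, I(M+2)/I(M) = n · (abundance Rb-87) / (abundance Rb-85) = n · 0.278/0.722.
n = 0.385 × 0.722/0.278 = 1.00 ≈ 1

1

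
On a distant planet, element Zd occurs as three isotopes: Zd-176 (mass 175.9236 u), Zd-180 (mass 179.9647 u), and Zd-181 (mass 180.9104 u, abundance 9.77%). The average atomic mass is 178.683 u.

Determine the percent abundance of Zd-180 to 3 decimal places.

Let x and y be the fractions of Zd-176 and Zd-180. Then x + y = 1 − 0.0977 = 0.9023 and 175.9236x + 179.9647y = 178.683 − 0.0977×180.9104 = 161.00805392.
Substituting: 175.9236x + 179.9647(0.9023 − x) = 161.00805392
(175.9236 − 179.9647)x = -1.37409489  ⇒  x = 0.34003, y = 0.56227
Zd-176: 34.003%, Zd-180: 56.227%.

56.227%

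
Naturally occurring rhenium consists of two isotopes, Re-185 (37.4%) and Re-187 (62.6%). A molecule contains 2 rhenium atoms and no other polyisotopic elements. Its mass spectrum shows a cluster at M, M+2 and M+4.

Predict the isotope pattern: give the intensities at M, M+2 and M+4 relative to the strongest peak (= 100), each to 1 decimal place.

The 2 Re atoms are independent, so intensities follow the terms of (0.374 + 0.626)^2.
P(M) = 0.374^2 = 0.139876
P(M+2) = 2 × 0.374^1 × 0.626^1 = 0.468248
P(M+4) = 0.626^2 = 0.391876
The M+2 peak is largest (0.468248); scaling to 100 gives 29.9 : 100.0 : 83.7.

29.9 : 100.0 : 83.7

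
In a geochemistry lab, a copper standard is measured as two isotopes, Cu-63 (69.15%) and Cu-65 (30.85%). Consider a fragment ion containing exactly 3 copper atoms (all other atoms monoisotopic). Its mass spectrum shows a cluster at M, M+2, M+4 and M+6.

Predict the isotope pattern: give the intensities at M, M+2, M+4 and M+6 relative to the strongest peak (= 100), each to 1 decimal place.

74.7 : 100.0 : 44.6 : 6.6

The 3 Cu atoms are independent, so intensities follow the terms of (0.6915 + 0.3085)^3.
P(M) = 0.6915^3 = 0.330656
P(M+2) = 3 × 0.6915^2 × 0.3085^1 = 0.442548
P(M+4) = 3 × 0.6915^1 × 0.3085^2 = 0.197435
P(M+6) = 0.3085^3 = 0.029361
The M+2 peak is largest (0.442548); scaling to 100 gives 74.7 : 100.0 : 44.6 : 6.6.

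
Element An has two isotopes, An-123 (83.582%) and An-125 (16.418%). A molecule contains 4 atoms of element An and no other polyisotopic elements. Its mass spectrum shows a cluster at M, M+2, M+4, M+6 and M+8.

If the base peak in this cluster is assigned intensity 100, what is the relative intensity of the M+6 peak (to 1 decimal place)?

Binomial terms of (0.83582 + 0.16418)^4: M 0.4880, M+2 0.3835, M+4 0.1130, M+6 0.0148, M+8 0.0007 → M is the base peak.
P(M) = C(4,0) × 0.83582^4 × 0.16418^0 = 1 × 0.48803508 × 1.0000 = 0.488035 (base)
P(M+6) = C(4,3) × 0.83582^1 × 0.16418^3 = 4 × 0.83582 × 0.00442548 = 0.014796
Relative intensity = 0.014796 / 0.488035 × 100 = 3.0

3.0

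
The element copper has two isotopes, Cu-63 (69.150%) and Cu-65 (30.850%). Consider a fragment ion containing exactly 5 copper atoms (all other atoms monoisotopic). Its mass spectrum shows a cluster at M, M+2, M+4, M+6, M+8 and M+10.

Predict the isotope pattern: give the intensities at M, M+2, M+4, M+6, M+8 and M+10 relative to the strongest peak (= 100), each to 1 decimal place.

44.8 : 100.0 : 89.2 : 39.8 : 8.9 : 0.8

Each Cu atom is independently Cu-63 (p = 0.69150) or Cu-65 (q = 0.30850); the cluster is the binomial expansion (p + q)^5.
P(M) = 0.69150^5 = 0.158111
P(M+2) = 5 × 0.69150^4 × 0.30850^1 = 0.352691
P(M+4) = 10 × 0.69150^3 × 0.30850^2 = 0.314693
P(M+6) = 10 × 0.69150^2 × 0.30850^3 = 0.140394
P(M+8) = 5 × 0.69150^1 × 0.30850^4 = 0.031317
P(M+10) = 0.30850^5 = 0.002794
The M+2 peak is largest (0.352691); scaling to 100 gives 44.8 : 100.0 : 89.2 : 39.8 : 8.9 : 0.8.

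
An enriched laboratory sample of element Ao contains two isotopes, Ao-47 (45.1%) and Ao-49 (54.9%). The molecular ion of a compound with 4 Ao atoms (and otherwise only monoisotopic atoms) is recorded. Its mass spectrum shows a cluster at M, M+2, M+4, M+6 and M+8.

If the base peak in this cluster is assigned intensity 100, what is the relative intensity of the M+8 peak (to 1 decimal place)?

24.7

Term probabilities: M 0.0414, M+2 0.2014, M+4 0.3678, M+6 0.2985, M+8 0.0908. Base peak = M+4.
P(M+4) = C(4,2) × 0.451^2 × 0.549^2 = 6 × 0.203401 × 0.301401 = 0.367832 (base)
P(M+8) = C(4,4) × 0.451^0 × 0.549^4 = 1 × 1.0000 × 0.09084256 = 0.090843
Relative intensity = 0.090843 / 0.367832 × 100 = 24.7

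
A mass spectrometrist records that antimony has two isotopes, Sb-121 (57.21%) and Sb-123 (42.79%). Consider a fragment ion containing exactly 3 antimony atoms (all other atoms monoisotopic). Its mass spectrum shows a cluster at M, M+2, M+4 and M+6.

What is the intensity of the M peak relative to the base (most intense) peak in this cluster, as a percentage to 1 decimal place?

Term probabilities: M 0.1872, M+2 0.4202, M+4 0.3143, M+6 0.0783. Base peak = M+2.
P(M+2) = C(3,1) × 0.5721^2 × 0.4279^1 = 3 × 0.32729841 × 0.4279 = 0.420153 (base)
P(M) = C(3,0) × 0.5721^3 × 0.4279^0 = 1 × 0.18724742 × 1.0000 = 0.187247
Relative intensity = 0.187247 / 0.420153 × 100 = 44.6

44.6%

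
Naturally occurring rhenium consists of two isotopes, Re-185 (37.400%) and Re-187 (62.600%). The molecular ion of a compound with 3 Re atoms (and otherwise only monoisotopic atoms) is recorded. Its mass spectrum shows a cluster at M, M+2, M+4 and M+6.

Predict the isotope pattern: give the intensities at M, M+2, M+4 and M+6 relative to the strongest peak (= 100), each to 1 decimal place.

Expanding (0.37400 + 0.62600)^3:
P(M) = 0.37400^3 = 0.052314
P(M+2) = 3 × 0.37400^2 × 0.62600^1 = 0.262687
P(M+4) = 3 × 0.37400^1 × 0.62600^2 = 0.439685
P(M+6) = 0.62600^3 = 0.245314
The M+4 peak is largest (0.439685); scaling to 100 gives 11.9 : 59.7 : 100.0 : 55.8.

11.9 : 59.7 : 100.0 : 55.8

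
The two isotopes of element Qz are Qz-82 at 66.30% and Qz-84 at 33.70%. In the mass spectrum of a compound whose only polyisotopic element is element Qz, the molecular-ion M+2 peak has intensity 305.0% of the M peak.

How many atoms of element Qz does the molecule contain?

For n independent Qz atoms, I(M+2)/I(M) = n · (abundance Qz-84) / (abundance Qz-82) = n · 0.3370/0.6630.
n = 3.050 × 0.6630/0.3370 = 6.00 ≈ 6

6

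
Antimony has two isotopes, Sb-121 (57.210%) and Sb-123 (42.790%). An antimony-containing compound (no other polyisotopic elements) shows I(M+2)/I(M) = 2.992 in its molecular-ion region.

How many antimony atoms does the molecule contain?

4

The M+2/M ratio from n Sb atoms is n · q/p = n · 0.42790/0.57210.
n = 2.992 × 0.57210/0.42790 = 4.00 ≈ 4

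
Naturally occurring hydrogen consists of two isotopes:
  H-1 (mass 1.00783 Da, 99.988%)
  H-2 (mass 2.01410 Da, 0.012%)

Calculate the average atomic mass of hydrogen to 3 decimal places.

The abundance-weighted mean is 0.99988 × 1.00783 + 0.00012 × 2.01410
= 1.007709 + 0.000242 = 1.007951 Da

1.008 Da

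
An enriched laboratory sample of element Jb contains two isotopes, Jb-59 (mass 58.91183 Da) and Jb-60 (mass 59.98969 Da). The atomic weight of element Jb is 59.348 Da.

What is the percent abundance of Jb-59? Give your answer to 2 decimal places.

59.53%

Writing the weighted mean with unknown fraction x of Jb-59:
58.91183·x + 59.98969·(1 − x) = 59.348
(58.91183 − 59.98969)·x = 59.348 − 59.98969
x = -0.64169 / -1.07786 = 0.59534 → 59.53% Jb-59, 40.47% Jb-60.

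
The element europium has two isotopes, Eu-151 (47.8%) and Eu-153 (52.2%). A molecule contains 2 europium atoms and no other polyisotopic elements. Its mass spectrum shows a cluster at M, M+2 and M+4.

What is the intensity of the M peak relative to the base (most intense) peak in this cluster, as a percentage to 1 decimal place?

Binomial terms of (0.478 + 0.522)^2: M 0.2285, M+2 0.4990, M+4 0.2725 → M+2 is the base peak.
P(M+2) = C(2,1) × 0.478^1 × 0.522^1 = 2 × 0.4780 × 0.5220 = 0.499032 (base)
P(M) = C(2,0) × 0.478^2 × 0.522^0 = 1 × 0.228484 × 1.0000 = 0.228484
Relative intensity = 0.228484 / 0.499032 × 100 = 45.8

45.8%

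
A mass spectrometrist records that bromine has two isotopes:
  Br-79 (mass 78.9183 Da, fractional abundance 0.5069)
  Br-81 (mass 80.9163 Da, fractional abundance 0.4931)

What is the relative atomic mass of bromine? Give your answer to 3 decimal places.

79.904 Da

The abundance-weighted mean is 0.5069 × 78.9183 + 0.4931 × 80.9163
= 40.00369 + 39.89983 = 79.90352 Da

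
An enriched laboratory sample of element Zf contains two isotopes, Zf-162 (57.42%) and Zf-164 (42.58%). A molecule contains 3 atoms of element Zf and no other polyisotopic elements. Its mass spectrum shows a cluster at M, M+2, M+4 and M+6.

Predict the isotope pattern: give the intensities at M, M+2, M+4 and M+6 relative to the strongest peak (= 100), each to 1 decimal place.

45.0 : 100.0 : 74.2 : 18.3

Each Zf atom is independently Zf-162 (p = 0.5742) or Zf-164 (q = 0.4258); the cluster is the binomial expansion (p + q)^3.
P(M) = 0.5742^3 = 0.189317
P(M+2) = 3 × 0.5742^2 × 0.4258^1 = 0.421166
P(M+4) = 3 × 0.5742^1 × 0.4258^2 = 0.312317
P(M+6) = 0.4258^3 = 0.077200
The M+2 peak is largest (0.421166); scaling to 100 gives 45.0 : 100.0 : 74.2 : 18.3.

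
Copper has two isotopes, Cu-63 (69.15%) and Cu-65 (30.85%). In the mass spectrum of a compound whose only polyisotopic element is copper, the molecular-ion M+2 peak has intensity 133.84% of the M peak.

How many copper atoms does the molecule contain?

For n independent Cu atoms, I(M+2)/I(M) = n · (abundance Cu-65) / (abundance Cu-63) = n · 0.3085/0.6915.
n = 1.3384 × 0.6915/0.3085 = 3.00 ≈ 3

3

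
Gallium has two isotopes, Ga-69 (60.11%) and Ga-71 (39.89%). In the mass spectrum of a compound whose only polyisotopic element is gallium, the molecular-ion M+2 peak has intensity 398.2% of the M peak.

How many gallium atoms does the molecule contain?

6

The M+2/M ratio from n Ga atoms is n · q/p = n · 0.3989/0.6011.
n = 3.982 × 0.6011/0.3989 = 6.00 ≈ 6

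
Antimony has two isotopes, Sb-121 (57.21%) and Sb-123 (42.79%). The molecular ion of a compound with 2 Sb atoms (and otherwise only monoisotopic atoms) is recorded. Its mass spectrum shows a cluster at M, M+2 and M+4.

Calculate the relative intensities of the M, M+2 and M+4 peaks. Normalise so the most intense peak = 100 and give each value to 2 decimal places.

The 2 Sb atoms are independent, so intensities follow the terms of (0.5721 + 0.4279)^2.
P(M) = 0.5721^2 = 0.327298
P(M+2) = 2 × 0.5721^1 × 0.4279^1 = 0.489603
P(M+4) = 0.4279^2 = 0.183098
The M+2 peak is largest (0.489603); scaling to 100 gives 66.85 : 100.00 : 37.40.

66.85 : 100.00 : 37.40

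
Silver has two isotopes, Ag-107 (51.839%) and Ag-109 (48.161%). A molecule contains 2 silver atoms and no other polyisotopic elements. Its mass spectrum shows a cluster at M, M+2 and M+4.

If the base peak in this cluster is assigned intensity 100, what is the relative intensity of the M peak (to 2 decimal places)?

Binomial terms of (0.51839 + 0.48161)^2: M 0.2687, M+2 0.4993, M+4 0.2319 → M+2 is the base peak.
P(M+2) = C(2,1) × 0.51839^1 × 0.48161^1 = 2 × 0.51839 × 0.48161 = 0.499324 (base)
P(M) = C(2,0) × 0.51839^2 × 0.48161^0 = 1 × 0.26872819 × 1.0000 = 0.268728
Relative intensity = 0.268728 / 0.499324 × 100 = 53.82

53.82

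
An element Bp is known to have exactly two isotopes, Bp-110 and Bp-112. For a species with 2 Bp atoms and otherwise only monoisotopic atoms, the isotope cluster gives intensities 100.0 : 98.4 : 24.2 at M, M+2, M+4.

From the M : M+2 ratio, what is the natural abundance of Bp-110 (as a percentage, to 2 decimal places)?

If p is the fraction of Bp that is Bp-110, then I(M+2)/I(M) = [C(2,1)·p^1·(1−p)] / p^2 = 2·(1−p)/p = 98.4/100.0 = 0.9840
(1−p)/p = 0.9840/2 = 0.4920  ⇒  p = 1/(1 + 0.4920) = 0.6702
Bp-110: 67.02%, Bp-112: 32.98%.

67.02%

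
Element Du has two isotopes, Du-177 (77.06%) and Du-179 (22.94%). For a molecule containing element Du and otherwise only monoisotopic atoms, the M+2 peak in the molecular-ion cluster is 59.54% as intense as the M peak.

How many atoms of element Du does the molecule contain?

For n independent Du atoms, I(M+2)/I(M) = n · (abundance Du-179) / (abundance Du-177) = n · 0.2294/0.7706.
n = 0.5954 × 0.7706/0.2294 = 2.00 ≈ 2

2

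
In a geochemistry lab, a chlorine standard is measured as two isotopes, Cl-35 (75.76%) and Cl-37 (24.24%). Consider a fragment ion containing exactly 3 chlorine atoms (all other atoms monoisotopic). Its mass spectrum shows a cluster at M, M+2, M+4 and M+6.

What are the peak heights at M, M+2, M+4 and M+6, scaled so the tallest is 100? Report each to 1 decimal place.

Each Cl atom is independently Cl-35 (p = 0.7576) or Cl-37 (q = 0.2424); the cluster is the binomial expansion (p + q)^3.
P(M) = 0.7576^3 = 0.434830
P(M+2) = 3 × 0.7576^2 × 0.2424^1 = 0.417382
P(M+4) = 3 × 0.7576^1 × 0.2424^2 = 0.133545
P(M+6) = 0.2424^3 = 0.014243
The M peak is largest (0.434830); scaling to 100 gives 100.0 : 96.0 : 30.7 : 3.3.

100.0 : 96.0 : 30.7 : 3.3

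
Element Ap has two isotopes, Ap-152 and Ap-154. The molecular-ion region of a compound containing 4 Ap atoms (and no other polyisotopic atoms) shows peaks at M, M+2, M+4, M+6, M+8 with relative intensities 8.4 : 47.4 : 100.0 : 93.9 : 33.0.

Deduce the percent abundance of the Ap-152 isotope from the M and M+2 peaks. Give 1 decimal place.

41.5%

Let p = fractional abundance of Ap-152. I(M+2)/I(M) = [C(4,1)·p^3·(1−p)] / p^4 = 4·(1−p)/p = 47.4/8.4 = 5.6429
(1−p)/p = 5.6429/4 = 1.4107  ⇒  p = 1/(1 + 1.4107) = 0.4148
Ap-152: 41.5%, Ap-154: 58.5%.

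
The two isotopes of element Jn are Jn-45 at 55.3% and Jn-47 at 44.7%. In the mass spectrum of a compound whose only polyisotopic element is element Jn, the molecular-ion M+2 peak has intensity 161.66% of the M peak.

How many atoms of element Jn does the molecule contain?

For n independent Jn atoms, I(M+2)/I(M) = n · (abundance Jn-47) / (abundance Jn-45) = n · 0.447/0.553.
n = 1.6166 × 0.553/0.447 = 2.00 ≈ 2

2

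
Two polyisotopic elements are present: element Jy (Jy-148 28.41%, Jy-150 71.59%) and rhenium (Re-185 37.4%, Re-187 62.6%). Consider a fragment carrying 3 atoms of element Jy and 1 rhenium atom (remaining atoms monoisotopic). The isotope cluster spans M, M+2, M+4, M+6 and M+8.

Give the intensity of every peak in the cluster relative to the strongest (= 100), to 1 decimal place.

Element Jy pattern (n=3): 0.02293051 : 0.1733469 : 0.43681467 : 0.36690792
Rhenium pattern (n=1): 0.3740 : 0.6260
Convolve the two distributions (both contribute in 2-u steps):
  M: 0.02293051×0.3740 = 0.008576
  M+2: 0.02293051×0.6260 + 0.1733469×0.3740 = 0.079186
  M+4: 0.1733469×0.6260 + 0.43681467×0.3740 = 0.271884
  M+6: 0.43681467×0.6260 + 0.36690792×0.3740 = 0.410670
  M+8: 0.36690792×0.6260 = 0.229684
Scale to base peak (0.410670) = 100: 2.1 : 19.3 : 66.2 : 100.0 : 55.9

2.1 : 19.3 : 66.2 : 100.0 : 55.9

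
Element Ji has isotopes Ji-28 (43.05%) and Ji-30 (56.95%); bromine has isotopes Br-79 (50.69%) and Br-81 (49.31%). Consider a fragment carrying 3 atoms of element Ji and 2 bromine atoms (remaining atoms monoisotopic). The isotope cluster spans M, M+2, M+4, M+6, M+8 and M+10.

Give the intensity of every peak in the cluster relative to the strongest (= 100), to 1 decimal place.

Element Ji pattern (n=3): 0.07978467 : 0.31663673 : 0.41887252 : 0.18470608
Bromine pattern (n=2): 0.25694761 : 0.49990478 : 0.24314761
Convolve the two distributions (both contribute in 2-u steps):
  M: 0.07978467×0.25694761 = 0.020500
  M+2: 0.07978467×0.49990478 + 0.31663673×0.25694761 = 0.121244
  M+4: 0.07978467×0.24314761 + 0.31663673×0.49990478 + 0.41887252×0.25694761 = 0.285316
  M+6: 0.31663673×0.24314761 + 0.41887252×0.49990478 + 0.18470608×0.25694761 = 0.333846
  M+8: 0.41887252×0.24314761 + 0.18470608×0.49990478 = 0.194183
  M+10: 0.18470608×0.24314761 = 0.044911
Scale to base peak (0.333846) = 100: 6.1 : 36.3 : 85.5 : 100.0 : 58.2 : 13.5

6.1 : 36.3 : 85.5 : 100.0 : 58.2 : 13.5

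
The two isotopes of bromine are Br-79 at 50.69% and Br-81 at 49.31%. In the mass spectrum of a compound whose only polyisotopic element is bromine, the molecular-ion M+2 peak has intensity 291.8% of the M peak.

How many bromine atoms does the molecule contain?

3

For n independent Br atoms, I(M+2)/I(M) = n · (abundance Br-81) / (abundance Br-79) = n · 0.4931/0.5069.
n = 2.918 × 0.5069/0.4931 = 3.00 ≈ 3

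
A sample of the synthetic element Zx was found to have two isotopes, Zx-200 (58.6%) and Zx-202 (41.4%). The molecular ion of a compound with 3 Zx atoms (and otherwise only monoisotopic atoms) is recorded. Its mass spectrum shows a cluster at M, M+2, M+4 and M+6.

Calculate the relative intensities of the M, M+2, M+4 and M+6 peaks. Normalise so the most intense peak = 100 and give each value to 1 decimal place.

Each Zx atom is independently Zx-200 (p = 0.586) or Zx-202 (q = 0.414); the cluster is the binomial expansion (p + q)^3.
P(M) = 0.586^3 = 0.201230
P(M+2) = 3 × 0.586^2 × 0.414^1 = 0.426498
P(M+4) = 3 × 0.586^1 × 0.414^2 = 0.301314
P(M+6) = 0.414^3 = 0.070958
The M+2 peak is largest (0.426498); scaling to 100 gives 47.2 : 100.0 : 70.6 : 16.6.

47.2 : 100.0 : 70.6 : 16.6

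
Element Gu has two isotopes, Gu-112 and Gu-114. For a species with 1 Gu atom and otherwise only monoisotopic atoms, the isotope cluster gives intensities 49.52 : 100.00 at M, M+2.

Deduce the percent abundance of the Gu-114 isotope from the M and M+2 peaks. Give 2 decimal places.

If p is the fraction of Gu that is Gu-112, then I(M+2)/I(M) = [C(1,1)·p^0·(1−p)] / p^1 = 1·(1−p)/p = 100.00/49.52 = 2.0194
(1−p)/p = 2.0194/1 = 2.0194  ⇒  p = 1/(1 + 2.0194) = 0.3312
Gu-112: 33.12%, Gu-114: 66.88%.

66.88%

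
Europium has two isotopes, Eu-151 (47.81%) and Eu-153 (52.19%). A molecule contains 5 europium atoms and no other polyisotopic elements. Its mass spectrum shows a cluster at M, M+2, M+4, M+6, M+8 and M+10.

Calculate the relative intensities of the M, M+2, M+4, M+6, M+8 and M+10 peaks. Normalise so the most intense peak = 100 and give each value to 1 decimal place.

Expanding (0.4781 + 0.5219)^5:
P(M) = 0.4781^5 = 0.024980
P(M+2) = 5 × 0.4781^4 × 0.5219^1 = 0.136343
P(M+4) = 10 × 0.4781^3 × 0.5219^2 = 0.297667
P(M+6) = 10 × 0.4781^2 × 0.5219^3 = 0.324937
P(M+8) = 5 × 0.4781^1 × 0.5219^4 = 0.177353
P(M+10) = 0.5219^5 = 0.038720
The M+6 peak is largest (0.324937); scaling to 100 gives 7.7 : 42.0 : 91.6 : 100.0 : 54.6 : 11.9.

7.7 : 42.0 : 91.6 : 100.0 : 54.6 : 11.9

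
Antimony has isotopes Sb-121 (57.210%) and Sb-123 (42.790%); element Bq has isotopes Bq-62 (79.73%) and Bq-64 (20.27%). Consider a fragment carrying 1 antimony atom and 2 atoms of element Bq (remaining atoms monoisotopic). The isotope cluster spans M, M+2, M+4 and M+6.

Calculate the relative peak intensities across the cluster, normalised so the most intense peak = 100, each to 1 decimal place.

79.6 : 100.0 : 35.4 : 3.8

Antimony pattern (n=1): 0.5721 : 0.4279
Element Bq pattern (n=2): 0.63568729 : 0.32322542 : 0.04108729
Convolve the two distributions (both contribute in 2-u steps):
  M: 0.5721×0.63568729 = 0.363677
  M+2: 0.5721×0.32322542 + 0.4279×0.63568729 = 0.456928
  M+4: 0.5721×0.04108729 + 0.4279×0.32322542 = 0.161814
  M+6: 0.4279×0.04108729 = 0.017581
Scale to base peak (0.456928) = 100: 79.6 : 100.0 : 35.4 : 3.8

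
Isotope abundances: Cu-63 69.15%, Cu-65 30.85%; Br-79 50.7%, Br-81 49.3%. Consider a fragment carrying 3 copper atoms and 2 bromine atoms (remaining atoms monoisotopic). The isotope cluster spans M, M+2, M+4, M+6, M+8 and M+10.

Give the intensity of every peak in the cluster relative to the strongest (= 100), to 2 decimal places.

Copper pattern (n=3): 0.33065611 : 0.44254842 : 0.19743483 : 0.02936064
Bromine pattern (n=2): 0.257049 : 0.499902 : 0.243049
Convolve the two distributions (both contribute in 2-u steps):
  M: 0.33065611×0.257049 = 0.084995
  M+2: 0.33065611×0.499902 + 0.44254842×0.257049 = 0.279052
  M+4: 0.33065611×0.243049 + 0.44254842×0.499902 + 0.19743483×0.257049 = 0.352347
  M+6: 0.44254842×0.243049 + 0.19743483×0.499902 + 0.02936064×0.257049 = 0.213806
  M+8: 0.19743483×0.243049 + 0.02936064×0.499902 = 0.062664
  M+10: 0.02936064×0.243049 = 0.007136
Scale to base peak (0.352347) = 100: 24.12 : 79.20 : 100.00 : 60.68 : 17.78 : 2.03

24.12 : 79.20 : 100.00 : 60.68 : 17.78 : 2.03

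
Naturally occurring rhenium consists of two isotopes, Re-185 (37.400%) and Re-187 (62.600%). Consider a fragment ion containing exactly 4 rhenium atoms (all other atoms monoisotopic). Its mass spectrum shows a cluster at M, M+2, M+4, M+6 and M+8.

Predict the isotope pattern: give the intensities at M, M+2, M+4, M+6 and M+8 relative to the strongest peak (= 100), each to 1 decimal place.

Expanding (0.37400 + 0.62600)^4:
P(M) = 0.37400^4 = 0.019565
P(M+2) = 4 × 0.37400^3 × 0.62600^1 = 0.130993
P(M+4) = 6 × 0.37400^2 × 0.62600^2 = 0.328884
P(M+6) = 4 × 0.37400^1 × 0.62600^3 = 0.366990
P(M+8) = 0.62600^4 = 0.153567
The M+6 peak is largest (0.366990); scaling to 100 gives 5.3 : 35.7 : 89.6 : 100.0 : 41.8.

5.3 : 35.7 : 89.6 : 100.0 : 41.8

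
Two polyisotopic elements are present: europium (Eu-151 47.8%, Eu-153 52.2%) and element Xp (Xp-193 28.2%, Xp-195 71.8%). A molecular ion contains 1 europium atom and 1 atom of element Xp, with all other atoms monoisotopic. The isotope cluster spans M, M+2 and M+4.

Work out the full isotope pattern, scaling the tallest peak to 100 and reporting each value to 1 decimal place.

27.5 : 100.0 : 76.4

Europium pattern (n=1): 0.4780 : 0.5220
Element Xp pattern (n=1): 0.2820 : 0.7180
Convolve the two distributions (both contribute in 2-u steps):
  M: 0.4780×0.2820 = 0.134796
  M+2: 0.4780×0.7180 + 0.5220×0.2820 = 0.490408
  M+4: 0.5220×0.7180 = 0.374796
Scale to base peak (0.490408) = 100: 27.5 : 100.0 : 76.4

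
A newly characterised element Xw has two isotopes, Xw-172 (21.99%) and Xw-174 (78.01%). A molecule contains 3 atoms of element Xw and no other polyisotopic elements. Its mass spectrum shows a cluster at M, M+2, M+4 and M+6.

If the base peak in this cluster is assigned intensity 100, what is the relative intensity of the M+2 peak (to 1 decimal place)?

Binomial terms of (0.2199 + 0.7801)^3: M 0.0106, M+2 0.1132, M+4 0.4015, M+6 0.4747 → M+6 is the base peak.
P(M+6) = C(3,3) × 0.2199^0 × 0.7801^3 = 1 × 1.0000 × 0.47473454 = 0.474735 (base)
P(M+2) = C(3,1) × 0.2199^2 × 0.7801^1 = 3 × 0.04835601 × 0.7801 = 0.113168
Relative intensity = 0.113168 / 0.474735 × 100 = 23.8

23.8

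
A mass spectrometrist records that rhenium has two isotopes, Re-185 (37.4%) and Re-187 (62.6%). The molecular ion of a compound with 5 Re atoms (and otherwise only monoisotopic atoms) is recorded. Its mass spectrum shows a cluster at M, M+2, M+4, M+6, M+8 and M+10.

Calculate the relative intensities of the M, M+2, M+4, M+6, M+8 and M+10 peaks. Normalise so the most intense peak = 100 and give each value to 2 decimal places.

Each Re atom is independently Re-185 (p = 0.374) or Re-187 (q = 0.626); the cluster is the binomial expansion (p + q)^5.
P(M) = 0.374^5 = 0.007317
P(M+2) = 5 × 0.374^4 × 0.626^1 = 0.061239
P(M+4) = 10 × 0.374^3 × 0.626^2 = 0.205005
P(M+6) = 10 × 0.374^2 × 0.626^3 = 0.343136
P(M+8) = 5 × 0.374^1 × 0.626^4 = 0.287170
P(M+10) = 0.626^5 = 0.096133
The M+6 peak is largest (0.343136); scaling to 100 gives 2.13 : 17.85 : 59.74 : 100.00 : 83.69 : 28.02.

2.13 : 17.85 : 59.74 : 100.00 : 83.69 : 28.02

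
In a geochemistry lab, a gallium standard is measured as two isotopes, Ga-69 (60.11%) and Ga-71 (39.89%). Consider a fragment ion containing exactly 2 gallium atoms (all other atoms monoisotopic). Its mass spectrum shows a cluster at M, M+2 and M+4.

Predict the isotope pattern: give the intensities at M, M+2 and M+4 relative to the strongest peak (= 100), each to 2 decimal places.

75.34 : 100.00 : 33.18

The 2 Ga atoms are independent, so intensities follow the terms of (0.6011 + 0.3989)^2.
P(M) = 0.6011^2 = 0.361321
P(M+2) = 2 × 0.6011^1 × 0.3989^1 = 0.479558
P(M+4) = 0.3989^2 = 0.159121
The M+2 peak is largest (0.479558); scaling to 100 gives 75.34 : 100.00 : 33.18.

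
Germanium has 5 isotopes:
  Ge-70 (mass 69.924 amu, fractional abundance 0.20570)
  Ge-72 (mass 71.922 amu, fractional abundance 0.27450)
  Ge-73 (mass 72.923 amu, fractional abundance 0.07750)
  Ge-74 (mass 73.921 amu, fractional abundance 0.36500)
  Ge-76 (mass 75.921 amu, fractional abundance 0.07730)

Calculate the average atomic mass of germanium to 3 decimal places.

The abundance-weighted mean is 0.20570 × 69.924 + 0.27450 × 71.922 + 0.07750 × 72.923 + 0.36500 × 73.921 + 0.07730 × 75.921
= 14.3834 + 19.7426 + 5.6515 + 26.9812 + 5.8687 = 72.6274 amu

72.627 amu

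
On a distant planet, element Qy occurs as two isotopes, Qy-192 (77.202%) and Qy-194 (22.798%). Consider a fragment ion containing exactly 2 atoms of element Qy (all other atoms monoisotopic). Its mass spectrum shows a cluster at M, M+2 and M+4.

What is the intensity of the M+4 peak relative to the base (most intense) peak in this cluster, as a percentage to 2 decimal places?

8.72%

Binomial terms of (0.77202 + 0.22798)^2: M 0.5960, M+2 0.3520, M+4 0.0520 → M is the base peak.
P(M) = C(2,0) × 0.77202^2 × 0.22798^0 = 1 × 0.59601488 × 1.0000 = 0.596015 (base)
P(M+4) = C(2,2) × 0.77202^0 × 0.22798^2 = 1 × 1.0000 × 0.05197488 = 0.051975
Relative intensity = 0.051975 / 0.596015 × 100 = 8.72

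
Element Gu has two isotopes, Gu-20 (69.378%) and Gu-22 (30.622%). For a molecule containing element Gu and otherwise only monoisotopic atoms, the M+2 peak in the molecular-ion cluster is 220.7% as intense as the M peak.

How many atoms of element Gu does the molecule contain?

5

The M+2/M ratio from n Gu atoms is n · q/p = n · 0.30622/0.69378.
n = 2.207 × 0.69378/0.30622 = 5.00 ≈ 5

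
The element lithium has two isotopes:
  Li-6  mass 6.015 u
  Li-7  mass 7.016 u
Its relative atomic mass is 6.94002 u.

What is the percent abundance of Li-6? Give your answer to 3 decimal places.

7.590%

With x = fraction of Li-6 (so Li-7 is 1 − x):
6.015·x + 7.016·(1 − x) = 6.94002
(6.015 − 7.016)·x = 6.94002 − 7.016
x = -0.07598 / -1.001 = 0.07590 → 7.590% Li-6, 92.410% Li-7.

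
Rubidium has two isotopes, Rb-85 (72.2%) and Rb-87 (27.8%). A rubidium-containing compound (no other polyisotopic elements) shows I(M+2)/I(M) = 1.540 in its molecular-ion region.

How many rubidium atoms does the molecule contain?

For n independent Rb atoms, I(M+2)/I(M) = n · (abundance Rb-87) / (abundance Rb-85) = n · 0.278/0.722.
n = 1.540 × 0.722/0.278 = 4.00 ≈ 4

4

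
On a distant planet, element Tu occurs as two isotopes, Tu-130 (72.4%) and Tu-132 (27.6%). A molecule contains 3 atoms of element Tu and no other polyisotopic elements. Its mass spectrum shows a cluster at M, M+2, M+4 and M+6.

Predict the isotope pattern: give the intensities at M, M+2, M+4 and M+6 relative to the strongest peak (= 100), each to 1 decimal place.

Expanding (0.724 + 0.276)^3:
P(M) = 0.724^3 = 0.379503
P(M+2) = 3 × 0.724^2 × 0.276^1 = 0.434018
P(M+4) = 3 × 0.724^1 × 0.276^2 = 0.165454
P(M+6) = 0.276^3 = 0.021025
The M+2 peak is largest (0.434018); scaling to 100 gives 87.4 : 100.0 : 38.1 : 4.8.

87.4 : 100.0 : 38.1 : 4.8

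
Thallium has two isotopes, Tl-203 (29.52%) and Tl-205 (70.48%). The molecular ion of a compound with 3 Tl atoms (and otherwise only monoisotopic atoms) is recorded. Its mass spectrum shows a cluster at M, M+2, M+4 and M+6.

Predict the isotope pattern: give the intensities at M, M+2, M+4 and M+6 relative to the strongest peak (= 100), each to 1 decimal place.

Each Tl atom is independently Tl-203 (p = 0.2952) or Tl-205 (q = 0.7048); the cluster is the binomial expansion (p + q)^3.
P(M) = 0.2952^3 = 0.025725
P(M+2) = 3 × 0.2952^2 × 0.7048^1 = 0.184255
P(M+4) = 3 × 0.2952^1 × 0.7048^2 = 0.439916
P(M+6) = 0.7048^3 = 0.350104
The M+4 peak is largest (0.439916); scaling to 100 gives 5.8 : 41.9 : 100.0 : 79.6.

5.8 : 41.9 : 100.0 : 79.6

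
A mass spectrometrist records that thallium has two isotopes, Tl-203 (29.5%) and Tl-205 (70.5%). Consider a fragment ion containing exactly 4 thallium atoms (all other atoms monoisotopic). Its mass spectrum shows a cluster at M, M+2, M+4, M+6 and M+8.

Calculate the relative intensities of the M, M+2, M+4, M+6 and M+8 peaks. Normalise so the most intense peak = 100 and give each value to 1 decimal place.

1.8 : 17.5 : 62.8 : 100.0 : 59.7

The 4 Tl atoms are independent, so intensities follow the terms of (0.295 + 0.705)^4.
P(M) = 0.295^4 = 0.007573
P(M+2) = 4 × 0.295^3 × 0.705^1 = 0.072396
P(M+4) = 6 × 0.295^2 × 0.705^2 = 0.259522
P(M+6) = 4 × 0.295^1 × 0.705^3 = 0.413475
P(M+8) = 0.705^4 = 0.247034
The M+6 peak is largest (0.413475); scaling to 100 gives 1.8 : 17.5 : 62.8 : 100.0 : 59.7.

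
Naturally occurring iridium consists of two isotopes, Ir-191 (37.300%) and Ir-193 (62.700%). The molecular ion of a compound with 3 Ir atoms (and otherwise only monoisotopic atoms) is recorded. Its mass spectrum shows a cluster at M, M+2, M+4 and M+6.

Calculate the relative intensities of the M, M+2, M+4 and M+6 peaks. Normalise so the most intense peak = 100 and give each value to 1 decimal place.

11.8 : 59.5 : 100.0 : 56.0

Each Ir atom is independently Ir-191 (p = 0.37300) or Ir-193 (q = 0.62700); the cluster is the binomial expansion (p + q)^3.
P(M) = 0.37300^3 = 0.051895
P(M+2) = 3 × 0.37300^2 × 0.62700^1 = 0.261702
P(M+4) = 3 × 0.37300^1 × 0.62700^2 = 0.439911
P(M+6) = 0.62700^3 = 0.246492
The M+4 peak is largest (0.439911); scaling to 100 gives 11.8 : 59.5 : 100.0 : 56.0.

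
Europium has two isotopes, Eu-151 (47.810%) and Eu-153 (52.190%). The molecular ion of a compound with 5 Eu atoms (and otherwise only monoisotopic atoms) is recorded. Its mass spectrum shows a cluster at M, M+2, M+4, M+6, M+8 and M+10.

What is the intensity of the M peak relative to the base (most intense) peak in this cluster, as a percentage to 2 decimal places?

7.69%

(0.47810 + 0.52190)^5 gives M 0.0250, M+2 0.1363, M+4 0.2977, M+6 0.3249, M+8 0.1774, M+10 0.0387; the largest is M+6.
P(M+6) = C(5,3) × 0.47810^2 × 0.52190^3 = 10 × 0.22857961 × 0.14215492 = 0.324937 (base)
P(M) = C(5,0) × 0.47810^5 × 0.52190^0 = 1 × 0.02498007 × 1.0000 = 0.024980
Relative intensity = 0.024980 / 0.324937 × 100 = 7.69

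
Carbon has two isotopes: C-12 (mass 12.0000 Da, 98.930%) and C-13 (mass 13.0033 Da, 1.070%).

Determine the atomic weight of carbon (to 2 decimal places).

Weight each isotope mass by its fractional abundance: 0.98930 × 12.0000 + 0.01070 × 13.0033
= 11.87160 + 0.13914 = 12.01074 Da

12.01 Da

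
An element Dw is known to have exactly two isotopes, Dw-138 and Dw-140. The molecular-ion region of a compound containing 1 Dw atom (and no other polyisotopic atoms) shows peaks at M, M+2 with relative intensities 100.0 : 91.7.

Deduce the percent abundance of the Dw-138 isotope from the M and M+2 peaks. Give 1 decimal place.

Let p = fractional abundance of Dw-138. I(M+2)/I(M) = [C(1,1)·p^0·(1−p)] / p^1 = 1·(1−p)/p = 91.7/100.0 = 0.9170
(1−p)/p = 0.9170/1 = 0.9170  ⇒  p = 1/(1 + 0.9170) = 0.5216
Dw-138: 52.2%, Dw-140: 47.8%.

52.2%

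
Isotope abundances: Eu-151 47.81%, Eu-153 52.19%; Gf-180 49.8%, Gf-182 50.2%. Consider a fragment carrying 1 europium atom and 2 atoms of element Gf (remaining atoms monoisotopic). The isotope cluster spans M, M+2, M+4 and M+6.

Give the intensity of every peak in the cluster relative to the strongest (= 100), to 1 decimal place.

31.1 : 96.6 : 100.0 : 34.5

Europium pattern (n=1): 0.4781 : 0.5219
Element Gf pattern (n=2): 0.248004 : 0.499992 : 0.252004
Convolve the two distributions (both contribute in 2-u steps):
  M: 0.4781×0.248004 = 0.118571
  M+2: 0.4781×0.499992 + 0.5219×0.248004 = 0.368479
  M+4: 0.4781×0.252004 + 0.5219×0.499992 = 0.381429
  M+6: 0.5219×0.252004 = 0.131521
Scale to base peak (0.381429) = 100: 31.1 : 96.6 : 100.0 : 34.5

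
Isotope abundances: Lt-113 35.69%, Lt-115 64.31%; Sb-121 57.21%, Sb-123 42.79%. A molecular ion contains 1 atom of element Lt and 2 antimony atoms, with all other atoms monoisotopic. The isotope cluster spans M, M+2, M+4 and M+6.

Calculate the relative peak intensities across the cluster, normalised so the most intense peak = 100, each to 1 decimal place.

30.3 : 100.0 : 98.7 : 30.6

Element Lt pattern (n=1): 0.3569 : 0.6431
Antimony pattern (n=2): 0.32729841 : 0.48960318 : 0.18309841
Convolve the two distributions (both contribute in 2-u steps):
  M: 0.3569×0.32729841 = 0.116813
  M+2: 0.3569×0.48960318 + 0.6431×0.32729841 = 0.385225
  M+4: 0.3569×0.18309841 + 0.6431×0.48960318 = 0.380212
  M+6: 0.6431×0.18309841 = 0.117751
Scale to base peak (0.385225) = 100: 30.3 : 100.0 : 98.7 : 30.6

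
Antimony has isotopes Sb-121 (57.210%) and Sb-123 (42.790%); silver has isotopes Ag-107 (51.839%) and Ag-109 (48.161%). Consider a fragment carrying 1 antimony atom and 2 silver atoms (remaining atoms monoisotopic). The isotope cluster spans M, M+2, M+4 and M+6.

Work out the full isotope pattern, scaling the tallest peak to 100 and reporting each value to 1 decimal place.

38.4 : 100.0 : 86.4 : 24.8

Antimony pattern (n=1): 0.5721 : 0.4279
Silver pattern (n=2): 0.26872819 : 0.49932362 : 0.23194819
Convolve the two distributions (both contribute in 2-u steps):
  M: 0.5721×0.26872819 = 0.153739
  M+2: 0.5721×0.49932362 + 0.4279×0.26872819 = 0.400652
  M+4: 0.5721×0.23194819 + 0.4279×0.49932362 = 0.346358
  M+6: 0.4279×0.23194819 = 0.099251
Scale to base peak (0.400652) = 100: 38.4 : 100.0 : 86.4 : 24.8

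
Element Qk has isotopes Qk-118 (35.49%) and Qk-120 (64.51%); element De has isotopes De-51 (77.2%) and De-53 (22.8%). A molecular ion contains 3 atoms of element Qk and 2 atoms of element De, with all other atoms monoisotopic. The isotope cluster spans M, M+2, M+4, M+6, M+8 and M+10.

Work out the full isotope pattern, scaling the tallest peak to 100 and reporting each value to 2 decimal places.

7.56 : 45.72 : 100.00 : 93.31 : 33.37 : 3.96

Element Qk pattern (n=3): 0.04470108 : 0.2437588 : 0.44307917 : 0.26846095
Element De pattern (n=2): 0.595984 : 0.352032 : 0.051984
Convolve the two distributions (both contribute in 2-u steps):
  M: 0.04470108×0.595984 = 0.026641
  M+2: 0.04470108×0.352032 + 0.2437588×0.595984 = 0.161013
  M+4: 0.04470108×0.051984 + 0.2437588×0.352032 + 0.44307917×0.595984 = 0.352203
  M+6: 0.2437588×0.051984 + 0.44307917×0.352032 + 0.26846095×0.595984 = 0.328648
  M+8: 0.44307917×0.051984 + 0.26846095×0.352032 = 0.117540
  M+10: 0.26846095×0.051984 = 0.013956
Scale to base peak (0.352203) = 100: 7.56 : 45.72 : 100.00 : 93.31 : 33.37 : 3.96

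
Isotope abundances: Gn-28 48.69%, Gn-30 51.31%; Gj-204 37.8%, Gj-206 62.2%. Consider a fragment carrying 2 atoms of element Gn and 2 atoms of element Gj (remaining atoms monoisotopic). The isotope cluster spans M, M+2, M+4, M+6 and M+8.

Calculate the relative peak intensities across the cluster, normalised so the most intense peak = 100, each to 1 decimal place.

9.3 : 50.2 : 100.0 : 87.0 : 28.0

Element Gn pattern (n=2): 0.23707161 : 0.49965678 : 0.26327161
Element Gj pattern (n=2): 0.142884 : 0.470232 : 0.386884
Convolve the two distributions (both contribute in 2-u steps):
  M: 0.23707161×0.142884 = 0.033874
  M+2: 0.23707161×0.470232 + 0.49965678×0.142884 = 0.182872
  M+4: 0.23707161×0.386884 + 0.49965678×0.470232 + 0.26327161×0.142884 = 0.364291
  M+6: 0.49965678×0.386884 + 0.26327161×0.470232 = 0.317108
  M+8: 0.26327161×0.386884 = 0.101856
Scale to base peak (0.364291) = 100: 9.3 : 50.2 : 100.0 : 87.0 : 28.0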